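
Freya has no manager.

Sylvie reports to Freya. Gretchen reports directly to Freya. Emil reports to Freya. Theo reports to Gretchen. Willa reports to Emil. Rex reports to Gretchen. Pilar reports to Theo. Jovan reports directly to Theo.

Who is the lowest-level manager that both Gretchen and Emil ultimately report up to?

Gretchen's chain of managers is Freya. Emil's chain of managers is Freya. The first manager that appears in both chains is Freya.

Freya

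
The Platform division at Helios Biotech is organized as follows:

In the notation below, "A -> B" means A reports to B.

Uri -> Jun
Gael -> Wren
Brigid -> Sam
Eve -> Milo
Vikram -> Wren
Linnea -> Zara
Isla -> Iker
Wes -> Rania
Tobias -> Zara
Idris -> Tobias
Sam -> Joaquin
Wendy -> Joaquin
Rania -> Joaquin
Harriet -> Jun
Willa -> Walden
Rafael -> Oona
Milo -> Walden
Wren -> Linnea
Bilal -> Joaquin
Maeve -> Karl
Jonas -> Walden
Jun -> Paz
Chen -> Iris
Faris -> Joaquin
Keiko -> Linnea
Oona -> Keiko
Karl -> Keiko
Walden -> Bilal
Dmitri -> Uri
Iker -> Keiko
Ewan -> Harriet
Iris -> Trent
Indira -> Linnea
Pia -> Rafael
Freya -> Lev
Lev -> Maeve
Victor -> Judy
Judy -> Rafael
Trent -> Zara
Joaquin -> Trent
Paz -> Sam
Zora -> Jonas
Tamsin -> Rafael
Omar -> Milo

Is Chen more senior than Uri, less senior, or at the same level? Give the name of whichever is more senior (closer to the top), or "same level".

Chen

Chen is 3 levels below Zara; Uri is 6. Chen is higher.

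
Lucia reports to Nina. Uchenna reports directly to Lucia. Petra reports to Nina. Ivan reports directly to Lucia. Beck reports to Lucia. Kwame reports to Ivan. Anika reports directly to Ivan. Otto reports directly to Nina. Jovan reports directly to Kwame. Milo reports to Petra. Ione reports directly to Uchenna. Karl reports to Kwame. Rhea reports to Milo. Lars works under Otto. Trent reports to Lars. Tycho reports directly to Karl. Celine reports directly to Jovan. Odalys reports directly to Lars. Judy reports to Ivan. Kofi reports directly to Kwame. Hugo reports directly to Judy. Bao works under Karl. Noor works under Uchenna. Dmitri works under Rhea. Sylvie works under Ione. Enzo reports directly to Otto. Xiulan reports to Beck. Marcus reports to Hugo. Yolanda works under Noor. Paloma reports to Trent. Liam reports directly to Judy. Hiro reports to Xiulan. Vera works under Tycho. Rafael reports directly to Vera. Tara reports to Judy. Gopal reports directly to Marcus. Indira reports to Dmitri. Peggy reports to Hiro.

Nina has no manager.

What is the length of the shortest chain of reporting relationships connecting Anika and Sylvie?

5

Anika is 2 levels below Lucia, and Sylvie is 3 levels below Lucia (their lowest common manager). The shortest path runs up from Anika to Lucia and back down to Sylvie: 2 + 3 = 5 links.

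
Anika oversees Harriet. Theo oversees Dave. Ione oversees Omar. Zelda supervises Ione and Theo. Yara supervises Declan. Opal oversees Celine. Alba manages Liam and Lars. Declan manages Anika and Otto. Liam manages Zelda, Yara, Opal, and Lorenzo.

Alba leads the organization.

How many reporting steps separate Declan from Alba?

3

Chain from Declan up to Alba: Declan → Yara → Liam → Alba. That is 3 steps up, so Declan is 3 levels below Alba.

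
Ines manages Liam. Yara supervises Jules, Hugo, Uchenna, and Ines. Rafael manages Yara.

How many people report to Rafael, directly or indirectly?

6

Rafael directly manages Yara. Under Yara: Ines, Liam, Uchenna, Hugo, Jules (5). That's 6 in total.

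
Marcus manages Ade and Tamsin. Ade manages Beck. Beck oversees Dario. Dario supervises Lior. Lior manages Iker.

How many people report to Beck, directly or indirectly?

3

Beck directly manages Dario. Under Dario: Lior, Iker (2). That's 3 in total.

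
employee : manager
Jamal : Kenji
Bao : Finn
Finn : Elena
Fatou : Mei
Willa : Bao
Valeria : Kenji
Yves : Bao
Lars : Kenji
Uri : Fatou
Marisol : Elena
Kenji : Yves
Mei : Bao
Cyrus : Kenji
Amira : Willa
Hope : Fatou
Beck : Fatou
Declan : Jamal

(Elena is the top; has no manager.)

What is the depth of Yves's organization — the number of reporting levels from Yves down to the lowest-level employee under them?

The longest chain under Yves runs Yves → Kenji → Jamal → Declan, which is 3 levels below Yves.

3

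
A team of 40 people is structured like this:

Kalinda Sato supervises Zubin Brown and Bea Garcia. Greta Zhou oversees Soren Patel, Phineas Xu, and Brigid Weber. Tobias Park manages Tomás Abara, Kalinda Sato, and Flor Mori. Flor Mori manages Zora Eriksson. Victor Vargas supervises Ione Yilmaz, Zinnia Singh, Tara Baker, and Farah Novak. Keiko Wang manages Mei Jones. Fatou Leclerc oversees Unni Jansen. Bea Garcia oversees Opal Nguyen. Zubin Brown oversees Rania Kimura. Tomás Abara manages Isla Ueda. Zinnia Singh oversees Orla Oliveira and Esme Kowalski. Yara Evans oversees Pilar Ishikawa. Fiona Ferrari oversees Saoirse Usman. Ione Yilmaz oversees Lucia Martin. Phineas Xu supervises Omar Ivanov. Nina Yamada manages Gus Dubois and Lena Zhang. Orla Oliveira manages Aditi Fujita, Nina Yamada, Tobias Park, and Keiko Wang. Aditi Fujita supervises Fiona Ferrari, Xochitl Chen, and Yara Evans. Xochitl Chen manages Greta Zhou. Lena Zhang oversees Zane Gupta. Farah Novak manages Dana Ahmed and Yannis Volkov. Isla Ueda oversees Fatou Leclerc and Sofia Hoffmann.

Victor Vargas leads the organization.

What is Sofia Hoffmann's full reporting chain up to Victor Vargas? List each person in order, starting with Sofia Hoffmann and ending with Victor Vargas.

Sofia Hoffmann -> Isla Ueda -> Tomás Abara -> Tobias Park -> Orla Oliveira -> Zinnia Singh -> Victor Vargas

Sofia Hoffmann reports to Isla Ueda. Isla Ueda reports to Tomás Abara. Tomás Abara reports to Tobias Park. Tobias Park reports to Orla Oliveira. Orla Oliveira reports to Zinnia Singh. Zinnia Singh reports to Victor Vargas. Victor Vargas is at the top.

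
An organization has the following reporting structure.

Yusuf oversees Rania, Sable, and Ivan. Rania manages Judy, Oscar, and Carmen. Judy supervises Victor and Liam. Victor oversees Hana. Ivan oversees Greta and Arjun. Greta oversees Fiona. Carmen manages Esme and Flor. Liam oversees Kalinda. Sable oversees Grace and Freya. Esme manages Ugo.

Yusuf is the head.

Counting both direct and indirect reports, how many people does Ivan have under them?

3

Ivan directly manages Greta, Arjun. Under Greta: Fiona (1). Arjun has no reports. So Ivan's organization is 2 direct reports plus everyone under them: 2 + 1 = 3.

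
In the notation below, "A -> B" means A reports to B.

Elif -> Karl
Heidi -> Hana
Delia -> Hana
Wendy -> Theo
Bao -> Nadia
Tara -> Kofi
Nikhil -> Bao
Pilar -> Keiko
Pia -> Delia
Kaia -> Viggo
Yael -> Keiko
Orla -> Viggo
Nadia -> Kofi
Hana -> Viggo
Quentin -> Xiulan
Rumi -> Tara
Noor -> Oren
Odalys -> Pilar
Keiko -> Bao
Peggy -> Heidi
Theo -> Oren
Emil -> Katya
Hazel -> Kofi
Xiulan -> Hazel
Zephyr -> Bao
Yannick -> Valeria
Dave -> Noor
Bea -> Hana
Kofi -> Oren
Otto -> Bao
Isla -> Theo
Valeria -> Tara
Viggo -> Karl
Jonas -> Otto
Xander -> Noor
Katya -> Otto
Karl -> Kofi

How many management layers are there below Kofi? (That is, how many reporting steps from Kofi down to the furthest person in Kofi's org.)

5

The longest chain under Kofi runs Kofi → Karl → Viggo → Hana → Delia → Pia, which is 5 levels below Kofi.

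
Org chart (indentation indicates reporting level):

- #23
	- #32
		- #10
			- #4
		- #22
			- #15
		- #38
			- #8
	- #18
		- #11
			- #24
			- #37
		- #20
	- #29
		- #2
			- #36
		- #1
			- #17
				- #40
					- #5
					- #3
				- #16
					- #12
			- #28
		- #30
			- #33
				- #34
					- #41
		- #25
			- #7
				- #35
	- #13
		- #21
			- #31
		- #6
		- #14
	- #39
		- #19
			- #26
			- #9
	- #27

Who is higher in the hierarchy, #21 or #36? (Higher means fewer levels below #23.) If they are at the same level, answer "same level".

#21 is 2 levels below #23; #36 is 3. #21 is higher.

#21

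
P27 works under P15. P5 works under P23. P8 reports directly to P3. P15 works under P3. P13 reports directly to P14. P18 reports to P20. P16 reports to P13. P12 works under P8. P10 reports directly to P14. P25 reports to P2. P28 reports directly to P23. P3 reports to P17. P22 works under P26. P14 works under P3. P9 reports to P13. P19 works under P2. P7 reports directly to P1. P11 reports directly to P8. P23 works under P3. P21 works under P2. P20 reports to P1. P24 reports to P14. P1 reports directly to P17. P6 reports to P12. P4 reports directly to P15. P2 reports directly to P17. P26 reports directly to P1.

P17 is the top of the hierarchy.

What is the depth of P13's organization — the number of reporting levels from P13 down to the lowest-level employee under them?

1

The longest chain under P13 runs P13 → P9, which is 1 level below P13.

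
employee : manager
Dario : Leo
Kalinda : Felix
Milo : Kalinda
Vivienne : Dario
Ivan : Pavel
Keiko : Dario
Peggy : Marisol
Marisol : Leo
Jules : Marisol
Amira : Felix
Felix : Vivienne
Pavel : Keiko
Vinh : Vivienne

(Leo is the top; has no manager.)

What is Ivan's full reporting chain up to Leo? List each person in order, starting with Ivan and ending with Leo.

Ivan reports to Pavel. Pavel reports to Keiko. Keiko reports to Dario. Dario reports to Leo. Leo is at the top.

Ivan -> Pavel -> Keiko -> Dario -> Leo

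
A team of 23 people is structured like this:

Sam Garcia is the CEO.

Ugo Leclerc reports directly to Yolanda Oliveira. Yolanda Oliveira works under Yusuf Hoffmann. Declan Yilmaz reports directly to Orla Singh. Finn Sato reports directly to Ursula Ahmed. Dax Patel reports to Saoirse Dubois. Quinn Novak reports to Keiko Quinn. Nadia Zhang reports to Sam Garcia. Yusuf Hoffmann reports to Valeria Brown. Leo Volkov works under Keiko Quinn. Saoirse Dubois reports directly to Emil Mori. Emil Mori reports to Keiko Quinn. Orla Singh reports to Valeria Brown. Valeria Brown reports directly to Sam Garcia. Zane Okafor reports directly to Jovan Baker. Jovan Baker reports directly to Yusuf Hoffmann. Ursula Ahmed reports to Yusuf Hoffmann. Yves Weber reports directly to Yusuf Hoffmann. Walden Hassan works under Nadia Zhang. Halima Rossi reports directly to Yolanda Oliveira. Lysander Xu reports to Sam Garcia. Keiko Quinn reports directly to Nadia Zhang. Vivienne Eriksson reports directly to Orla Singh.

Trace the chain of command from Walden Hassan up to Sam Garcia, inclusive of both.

Walden Hassan reports to Nadia Zhang. Nadia Zhang reports to Sam Garcia. Sam Garcia is at the top.

Walden Hassan -> Nadia Zhang -> Sam Garcia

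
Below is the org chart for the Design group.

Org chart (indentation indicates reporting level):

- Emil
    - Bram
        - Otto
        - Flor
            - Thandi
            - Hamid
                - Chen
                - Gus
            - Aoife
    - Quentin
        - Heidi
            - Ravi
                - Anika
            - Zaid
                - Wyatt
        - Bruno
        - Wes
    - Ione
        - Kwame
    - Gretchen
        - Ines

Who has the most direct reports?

Direct-report counts: Emil has 4; Gretchen has 1; Ione has 1; Quentin has 3; Heidi has 2; Zaid has 1; Ravi has 1; Bram has 2; Flor has 3; Hamid has 2. The largest is 4, held by Emil.

Emil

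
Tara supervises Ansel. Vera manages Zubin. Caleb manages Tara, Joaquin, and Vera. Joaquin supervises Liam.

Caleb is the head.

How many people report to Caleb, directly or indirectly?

Caleb directly manages Tara, Joaquin, Vera. Under Tara: Ansel (1). Under Joaquin: Liam (1). Under Vera: Zubin (1). So Caleb's organization is 3 direct reports plus everyone under them: 2 + 2 + 2 = 6.

6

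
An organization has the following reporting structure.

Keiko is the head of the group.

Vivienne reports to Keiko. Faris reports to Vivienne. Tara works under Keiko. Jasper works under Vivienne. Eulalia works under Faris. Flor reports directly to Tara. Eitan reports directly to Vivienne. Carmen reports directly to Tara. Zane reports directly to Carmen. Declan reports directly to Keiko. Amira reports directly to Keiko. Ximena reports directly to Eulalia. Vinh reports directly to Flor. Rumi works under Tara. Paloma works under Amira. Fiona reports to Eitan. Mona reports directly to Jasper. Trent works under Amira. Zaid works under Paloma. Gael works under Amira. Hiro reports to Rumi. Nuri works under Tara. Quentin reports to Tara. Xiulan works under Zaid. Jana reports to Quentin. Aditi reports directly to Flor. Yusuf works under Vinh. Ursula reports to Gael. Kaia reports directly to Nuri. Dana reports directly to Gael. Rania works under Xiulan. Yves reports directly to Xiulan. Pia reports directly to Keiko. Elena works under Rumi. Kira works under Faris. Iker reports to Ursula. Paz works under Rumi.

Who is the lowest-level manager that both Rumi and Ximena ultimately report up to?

Keiko

Rumi's chain of managers is Tara, Keiko. Ximena's chain of managers is Eulalia, Faris, Vivienne, Keiko. The first manager that appears in both chains is Keiko.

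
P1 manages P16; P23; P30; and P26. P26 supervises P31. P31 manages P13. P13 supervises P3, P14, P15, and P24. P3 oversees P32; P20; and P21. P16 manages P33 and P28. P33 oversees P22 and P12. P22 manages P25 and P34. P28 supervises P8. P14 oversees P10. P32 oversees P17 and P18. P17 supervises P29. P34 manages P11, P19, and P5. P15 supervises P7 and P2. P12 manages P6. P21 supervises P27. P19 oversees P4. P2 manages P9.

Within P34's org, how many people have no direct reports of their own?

3

The people in P34's organization with no one reporting to them are P11, P4, P5. That is 3.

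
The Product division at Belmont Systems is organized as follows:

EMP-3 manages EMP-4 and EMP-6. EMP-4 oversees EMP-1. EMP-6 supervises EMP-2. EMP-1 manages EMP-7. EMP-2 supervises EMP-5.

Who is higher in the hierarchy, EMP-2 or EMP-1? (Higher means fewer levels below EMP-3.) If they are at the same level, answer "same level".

Both EMP-2 and EMP-1 are 2 levels below EMP-3.

same level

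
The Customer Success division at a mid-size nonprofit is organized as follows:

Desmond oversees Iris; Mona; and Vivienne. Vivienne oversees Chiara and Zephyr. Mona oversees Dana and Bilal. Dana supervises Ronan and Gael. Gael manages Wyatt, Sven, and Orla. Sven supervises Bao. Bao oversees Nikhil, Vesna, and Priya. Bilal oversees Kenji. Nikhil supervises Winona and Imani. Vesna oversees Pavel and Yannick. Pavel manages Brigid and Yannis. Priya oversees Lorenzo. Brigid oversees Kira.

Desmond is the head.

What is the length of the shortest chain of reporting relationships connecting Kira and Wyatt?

Kira is 6 levels below Gael, and Wyatt is 1 level below Gael (their lowest common manager). The shortest path runs up from Kira to Gael and back down to Wyatt: 6 + 1 = 7 links.

7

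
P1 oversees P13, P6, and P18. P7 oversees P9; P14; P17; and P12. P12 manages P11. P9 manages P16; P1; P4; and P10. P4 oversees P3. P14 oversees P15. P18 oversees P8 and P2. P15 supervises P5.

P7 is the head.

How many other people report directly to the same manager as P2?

1

P2 reports to P18. P18's other direct reports are P8 — 1 peer.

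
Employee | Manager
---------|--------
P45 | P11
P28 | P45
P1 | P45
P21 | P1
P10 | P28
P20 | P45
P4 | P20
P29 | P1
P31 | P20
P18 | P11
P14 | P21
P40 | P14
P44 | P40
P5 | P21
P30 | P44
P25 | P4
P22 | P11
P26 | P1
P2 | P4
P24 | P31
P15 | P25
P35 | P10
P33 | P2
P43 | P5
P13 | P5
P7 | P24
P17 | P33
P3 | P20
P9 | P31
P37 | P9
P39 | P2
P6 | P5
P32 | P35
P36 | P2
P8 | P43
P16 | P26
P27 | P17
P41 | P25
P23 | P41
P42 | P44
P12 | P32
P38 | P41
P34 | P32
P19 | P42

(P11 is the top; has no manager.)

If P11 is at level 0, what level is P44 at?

Chain from P44 up to P11: P44 → P40 → P14 → P21 → P1 → P45 → P11. That is 6 steps up, so P44 is 6 levels below P11.

6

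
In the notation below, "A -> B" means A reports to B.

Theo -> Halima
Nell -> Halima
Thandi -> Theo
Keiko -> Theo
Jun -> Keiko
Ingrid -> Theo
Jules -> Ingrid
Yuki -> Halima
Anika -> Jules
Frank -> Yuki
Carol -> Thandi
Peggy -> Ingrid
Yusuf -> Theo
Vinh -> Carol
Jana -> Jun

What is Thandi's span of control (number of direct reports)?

1

Thandi directly manages Carol. That is 1 direct report.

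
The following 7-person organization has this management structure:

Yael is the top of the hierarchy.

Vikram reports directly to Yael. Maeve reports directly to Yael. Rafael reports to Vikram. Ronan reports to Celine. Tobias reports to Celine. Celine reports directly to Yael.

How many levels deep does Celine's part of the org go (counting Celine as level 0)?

The longest chain under Celine runs Celine → Ronan, which is 1 level below Celine.

1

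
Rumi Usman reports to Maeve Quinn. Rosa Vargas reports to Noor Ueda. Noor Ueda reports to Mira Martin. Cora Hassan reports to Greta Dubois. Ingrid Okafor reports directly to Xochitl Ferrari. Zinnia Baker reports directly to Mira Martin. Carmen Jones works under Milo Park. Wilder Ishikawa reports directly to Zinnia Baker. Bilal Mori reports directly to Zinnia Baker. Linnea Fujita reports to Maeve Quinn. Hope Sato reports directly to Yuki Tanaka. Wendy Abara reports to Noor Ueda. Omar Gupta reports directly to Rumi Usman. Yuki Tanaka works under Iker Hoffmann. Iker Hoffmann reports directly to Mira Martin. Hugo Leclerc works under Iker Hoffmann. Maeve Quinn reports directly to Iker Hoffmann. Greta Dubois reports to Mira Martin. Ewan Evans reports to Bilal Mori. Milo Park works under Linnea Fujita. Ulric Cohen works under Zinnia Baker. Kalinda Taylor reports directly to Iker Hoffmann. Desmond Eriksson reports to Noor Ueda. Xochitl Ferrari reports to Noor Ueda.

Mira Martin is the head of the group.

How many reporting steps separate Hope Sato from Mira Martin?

Chain from Hope Sato up to Mira Martin: Hope Sato → Yuki Tanaka → Iker Hoffmann → Mira Martin. That is 3 steps up, so Hope Sato is 3 levels below Mira Martin.

3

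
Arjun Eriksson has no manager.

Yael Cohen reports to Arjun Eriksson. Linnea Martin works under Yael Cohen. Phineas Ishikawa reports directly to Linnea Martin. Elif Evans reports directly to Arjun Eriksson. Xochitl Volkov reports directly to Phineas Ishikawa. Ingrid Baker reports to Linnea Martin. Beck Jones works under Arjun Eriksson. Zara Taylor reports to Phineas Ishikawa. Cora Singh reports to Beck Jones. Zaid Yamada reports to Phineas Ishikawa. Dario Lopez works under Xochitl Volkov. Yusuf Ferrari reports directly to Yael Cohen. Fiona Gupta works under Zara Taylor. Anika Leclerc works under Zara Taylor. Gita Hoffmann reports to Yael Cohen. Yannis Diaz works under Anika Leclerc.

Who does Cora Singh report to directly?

Beck Jones

Cora Singh reports directly to Beck Jones.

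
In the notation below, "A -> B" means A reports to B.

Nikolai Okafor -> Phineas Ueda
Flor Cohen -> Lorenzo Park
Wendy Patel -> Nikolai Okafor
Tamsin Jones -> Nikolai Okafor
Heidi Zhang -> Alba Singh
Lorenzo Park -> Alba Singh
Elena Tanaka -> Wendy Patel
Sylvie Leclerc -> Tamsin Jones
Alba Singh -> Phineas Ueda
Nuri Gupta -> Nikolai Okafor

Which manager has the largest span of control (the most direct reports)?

Direct-report counts: Phineas Ueda has 2; Nikolai Okafor has 3; Tamsin Jones has 1; Wendy Patel has 1; Alba Singh has 2; Lorenzo Park has 1. The largest is 3, held by Nikolai Okafor.

Nikolai Okafor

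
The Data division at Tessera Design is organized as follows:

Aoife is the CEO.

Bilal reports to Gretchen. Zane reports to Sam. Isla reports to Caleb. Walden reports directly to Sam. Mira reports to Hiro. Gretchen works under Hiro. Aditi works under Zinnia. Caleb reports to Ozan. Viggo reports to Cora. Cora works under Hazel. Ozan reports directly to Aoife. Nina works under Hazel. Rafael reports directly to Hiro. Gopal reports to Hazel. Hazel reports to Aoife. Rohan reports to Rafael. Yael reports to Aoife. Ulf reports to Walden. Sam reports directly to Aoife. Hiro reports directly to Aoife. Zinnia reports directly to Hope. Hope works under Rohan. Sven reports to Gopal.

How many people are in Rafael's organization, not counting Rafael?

Rafael directly manages Rohan. Under Rohan: Hope, Zinnia, Aditi (3). That's 4 in total.

4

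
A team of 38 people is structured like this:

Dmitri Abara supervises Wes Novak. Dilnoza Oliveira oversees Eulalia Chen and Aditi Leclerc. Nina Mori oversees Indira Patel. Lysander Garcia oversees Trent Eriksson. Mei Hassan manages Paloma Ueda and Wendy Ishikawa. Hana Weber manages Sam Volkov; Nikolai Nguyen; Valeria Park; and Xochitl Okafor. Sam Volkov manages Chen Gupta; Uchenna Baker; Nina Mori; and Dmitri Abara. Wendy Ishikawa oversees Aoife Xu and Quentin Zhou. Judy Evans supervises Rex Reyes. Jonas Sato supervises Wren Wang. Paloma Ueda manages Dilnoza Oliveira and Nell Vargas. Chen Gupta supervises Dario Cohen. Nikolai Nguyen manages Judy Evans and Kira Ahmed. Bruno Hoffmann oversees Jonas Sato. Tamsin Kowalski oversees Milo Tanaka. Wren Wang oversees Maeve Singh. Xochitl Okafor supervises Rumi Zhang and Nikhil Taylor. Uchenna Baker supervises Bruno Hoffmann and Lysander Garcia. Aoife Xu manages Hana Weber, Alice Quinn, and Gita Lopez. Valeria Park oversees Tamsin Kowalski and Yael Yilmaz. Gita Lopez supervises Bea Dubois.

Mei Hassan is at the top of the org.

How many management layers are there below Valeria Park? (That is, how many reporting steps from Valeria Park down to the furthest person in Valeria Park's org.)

2

The longest chain under Valeria Park runs Valeria Park → Tamsin Kowalski → Milo Tanaka, which is 2 levels below Valeria Park.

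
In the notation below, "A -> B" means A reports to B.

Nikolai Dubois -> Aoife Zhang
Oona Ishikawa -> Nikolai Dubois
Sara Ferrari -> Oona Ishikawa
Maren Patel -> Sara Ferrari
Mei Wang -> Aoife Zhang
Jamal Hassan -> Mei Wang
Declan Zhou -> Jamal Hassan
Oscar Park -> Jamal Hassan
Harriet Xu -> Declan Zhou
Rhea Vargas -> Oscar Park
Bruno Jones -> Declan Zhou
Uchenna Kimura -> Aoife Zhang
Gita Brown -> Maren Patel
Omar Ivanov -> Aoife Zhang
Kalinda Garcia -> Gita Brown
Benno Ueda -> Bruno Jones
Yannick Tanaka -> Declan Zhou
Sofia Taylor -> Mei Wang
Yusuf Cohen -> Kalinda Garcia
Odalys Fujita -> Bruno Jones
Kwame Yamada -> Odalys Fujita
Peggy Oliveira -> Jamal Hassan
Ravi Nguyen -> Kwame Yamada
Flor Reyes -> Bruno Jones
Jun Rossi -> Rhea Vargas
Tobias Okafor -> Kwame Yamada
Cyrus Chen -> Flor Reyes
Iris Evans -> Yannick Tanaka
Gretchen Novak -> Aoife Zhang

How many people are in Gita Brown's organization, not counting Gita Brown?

Gita Brown directly manages Kalinda Garcia. Under Kalinda Garcia: Yusuf Cohen (1). That's 2 in total.

2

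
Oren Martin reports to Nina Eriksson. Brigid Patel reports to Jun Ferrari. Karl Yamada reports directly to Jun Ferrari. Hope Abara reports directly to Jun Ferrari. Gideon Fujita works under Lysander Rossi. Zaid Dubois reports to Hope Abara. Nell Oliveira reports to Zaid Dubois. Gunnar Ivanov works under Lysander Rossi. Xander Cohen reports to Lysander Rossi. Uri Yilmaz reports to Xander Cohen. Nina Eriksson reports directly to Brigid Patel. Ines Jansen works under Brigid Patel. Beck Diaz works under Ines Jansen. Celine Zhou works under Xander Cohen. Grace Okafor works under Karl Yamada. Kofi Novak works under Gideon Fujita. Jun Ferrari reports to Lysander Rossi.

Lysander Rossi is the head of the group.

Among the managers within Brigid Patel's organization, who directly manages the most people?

Direct-report counts within Brigid Patel's organization: Brigid Patel has 2; Ines Jansen has 1; Nina Eriksson has 1. The largest is 2, held by Brigid Patel.

Brigid Patel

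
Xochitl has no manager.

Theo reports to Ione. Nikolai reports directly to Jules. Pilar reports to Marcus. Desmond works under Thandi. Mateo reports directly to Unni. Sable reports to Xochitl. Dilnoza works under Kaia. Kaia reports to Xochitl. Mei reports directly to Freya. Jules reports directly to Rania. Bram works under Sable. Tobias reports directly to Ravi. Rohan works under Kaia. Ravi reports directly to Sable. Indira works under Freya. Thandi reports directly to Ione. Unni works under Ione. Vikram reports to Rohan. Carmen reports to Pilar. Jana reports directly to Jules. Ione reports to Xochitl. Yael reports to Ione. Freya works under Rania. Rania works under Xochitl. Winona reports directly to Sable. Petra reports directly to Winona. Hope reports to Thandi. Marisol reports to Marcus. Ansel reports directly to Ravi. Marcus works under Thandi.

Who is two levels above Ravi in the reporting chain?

Ravi reports to Sable, and Sable reports to Xochitl. So Ravi's skip-level manager is Xochitl.

Xochitl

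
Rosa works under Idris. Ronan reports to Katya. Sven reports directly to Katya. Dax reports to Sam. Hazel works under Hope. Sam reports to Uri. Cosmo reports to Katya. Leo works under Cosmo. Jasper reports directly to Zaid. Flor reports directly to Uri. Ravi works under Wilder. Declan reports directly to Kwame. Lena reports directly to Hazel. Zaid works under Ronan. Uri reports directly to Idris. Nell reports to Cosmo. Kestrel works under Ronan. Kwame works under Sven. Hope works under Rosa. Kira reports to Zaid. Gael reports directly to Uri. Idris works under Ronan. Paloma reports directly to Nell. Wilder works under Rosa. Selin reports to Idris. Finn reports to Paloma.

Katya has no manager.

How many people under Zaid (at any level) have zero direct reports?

The people in Zaid's organization with no one reporting to them are Jasper, Kira. That is 2.

2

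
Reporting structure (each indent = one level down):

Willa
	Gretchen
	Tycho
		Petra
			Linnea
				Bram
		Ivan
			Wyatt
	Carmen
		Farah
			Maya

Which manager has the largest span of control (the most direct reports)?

Direct-report counts: Willa has 3; Carmen has 1; Farah has 1; Tycho has 2; Ivan has 1; Petra has 1; Linnea has 1. The largest is 3, held by Willa.

Willa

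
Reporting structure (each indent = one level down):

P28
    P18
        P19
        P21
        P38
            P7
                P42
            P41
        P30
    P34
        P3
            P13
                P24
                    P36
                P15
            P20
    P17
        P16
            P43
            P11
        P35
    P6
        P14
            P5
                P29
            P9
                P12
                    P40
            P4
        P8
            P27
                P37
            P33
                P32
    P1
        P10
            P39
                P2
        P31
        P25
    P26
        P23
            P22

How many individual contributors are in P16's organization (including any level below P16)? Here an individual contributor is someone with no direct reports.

2

The people in P16's organization with no one reporting to them are P11, P43. That is 2.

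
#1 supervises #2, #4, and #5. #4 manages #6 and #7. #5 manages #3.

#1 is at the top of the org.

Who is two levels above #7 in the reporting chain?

#7 reports to #4, and #4 reports to #1. So #7's skip-level manager is #1.

#1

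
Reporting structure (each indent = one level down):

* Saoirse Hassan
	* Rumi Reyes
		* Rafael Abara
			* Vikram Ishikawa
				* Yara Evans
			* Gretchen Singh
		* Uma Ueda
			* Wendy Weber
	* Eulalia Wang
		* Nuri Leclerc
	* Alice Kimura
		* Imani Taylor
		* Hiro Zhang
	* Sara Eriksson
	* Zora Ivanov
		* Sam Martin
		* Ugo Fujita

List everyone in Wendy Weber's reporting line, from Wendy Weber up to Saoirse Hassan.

Wendy Weber reports to Uma Ueda. Uma Ueda reports to Rumi Reyes. Rumi Reyes reports to Saoirse Hassan. Saoirse Hassan is at the top.

Wendy Weber -> Uma Ueda -> Rumi Reyes -> Saoirse Hassan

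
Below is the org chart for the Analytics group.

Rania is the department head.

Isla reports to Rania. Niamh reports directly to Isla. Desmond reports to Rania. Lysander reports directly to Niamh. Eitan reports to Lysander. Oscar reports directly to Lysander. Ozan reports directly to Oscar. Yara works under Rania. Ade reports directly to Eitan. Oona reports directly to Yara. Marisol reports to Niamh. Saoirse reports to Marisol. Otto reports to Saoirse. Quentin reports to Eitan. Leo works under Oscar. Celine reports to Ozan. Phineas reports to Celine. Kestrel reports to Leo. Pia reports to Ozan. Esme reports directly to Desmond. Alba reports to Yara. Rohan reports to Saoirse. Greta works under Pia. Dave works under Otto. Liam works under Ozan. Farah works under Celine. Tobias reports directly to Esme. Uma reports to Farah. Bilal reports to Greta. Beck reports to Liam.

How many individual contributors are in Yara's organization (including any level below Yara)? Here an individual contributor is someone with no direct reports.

The people in Yara's organization with no one reporting to them are Alba, Oona. That is 2.

2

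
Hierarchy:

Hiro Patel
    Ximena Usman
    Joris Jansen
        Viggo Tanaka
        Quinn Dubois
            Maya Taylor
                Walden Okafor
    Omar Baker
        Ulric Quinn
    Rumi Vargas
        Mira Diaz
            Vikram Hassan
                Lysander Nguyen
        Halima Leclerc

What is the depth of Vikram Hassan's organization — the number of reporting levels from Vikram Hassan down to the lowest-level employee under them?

The longest chain under Vikram Hassan runs Vikram Hassan → Lysander Nguyen, which is 1 level below Vikram Hassan.

1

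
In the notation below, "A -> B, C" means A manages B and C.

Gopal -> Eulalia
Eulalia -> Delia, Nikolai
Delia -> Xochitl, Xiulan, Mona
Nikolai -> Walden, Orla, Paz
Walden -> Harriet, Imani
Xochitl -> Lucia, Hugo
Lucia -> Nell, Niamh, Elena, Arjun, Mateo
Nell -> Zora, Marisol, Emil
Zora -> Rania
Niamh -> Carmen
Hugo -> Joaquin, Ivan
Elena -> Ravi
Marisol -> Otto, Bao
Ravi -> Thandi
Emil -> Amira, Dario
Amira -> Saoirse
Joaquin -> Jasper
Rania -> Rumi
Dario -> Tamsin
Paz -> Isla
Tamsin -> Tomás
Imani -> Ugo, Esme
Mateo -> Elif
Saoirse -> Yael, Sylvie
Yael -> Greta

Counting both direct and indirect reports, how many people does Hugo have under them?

3

Hugo directly manages Joaquin, Ivan. Under Joaquin: Jasper (1). Ivan has no reports. So Hugo's organization is 2 direct reports plus everyone under them: 2 + 1 = 3.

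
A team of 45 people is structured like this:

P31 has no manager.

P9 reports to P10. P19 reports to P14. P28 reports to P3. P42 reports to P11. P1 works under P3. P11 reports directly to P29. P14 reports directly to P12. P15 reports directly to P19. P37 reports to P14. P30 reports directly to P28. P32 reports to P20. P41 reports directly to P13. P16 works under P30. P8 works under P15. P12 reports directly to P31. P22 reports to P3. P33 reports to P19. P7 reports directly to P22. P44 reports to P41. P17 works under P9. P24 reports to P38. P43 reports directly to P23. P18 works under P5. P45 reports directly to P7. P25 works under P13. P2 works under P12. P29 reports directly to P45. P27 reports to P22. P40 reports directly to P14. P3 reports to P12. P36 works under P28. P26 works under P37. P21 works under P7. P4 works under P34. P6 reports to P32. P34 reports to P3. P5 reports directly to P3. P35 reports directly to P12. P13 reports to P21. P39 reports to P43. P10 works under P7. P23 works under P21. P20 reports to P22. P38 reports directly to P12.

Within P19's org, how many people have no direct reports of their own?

2

The people in P19's organization with no one reporting to them are P33, P8. That is 2.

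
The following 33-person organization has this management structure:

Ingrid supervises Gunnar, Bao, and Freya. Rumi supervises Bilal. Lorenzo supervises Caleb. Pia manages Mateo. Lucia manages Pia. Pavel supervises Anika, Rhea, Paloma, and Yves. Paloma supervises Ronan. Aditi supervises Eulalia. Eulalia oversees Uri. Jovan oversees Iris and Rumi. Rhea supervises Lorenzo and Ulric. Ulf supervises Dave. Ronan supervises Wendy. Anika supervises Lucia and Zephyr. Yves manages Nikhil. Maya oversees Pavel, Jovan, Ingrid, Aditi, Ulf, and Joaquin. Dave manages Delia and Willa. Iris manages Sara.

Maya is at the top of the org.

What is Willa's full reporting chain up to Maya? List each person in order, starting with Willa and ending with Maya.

Willa -> Dave -> Ulf -> Maya

Willa reports to Dave. Dave reports to Ulf. Ulf reports to Maya. Maya is at the top.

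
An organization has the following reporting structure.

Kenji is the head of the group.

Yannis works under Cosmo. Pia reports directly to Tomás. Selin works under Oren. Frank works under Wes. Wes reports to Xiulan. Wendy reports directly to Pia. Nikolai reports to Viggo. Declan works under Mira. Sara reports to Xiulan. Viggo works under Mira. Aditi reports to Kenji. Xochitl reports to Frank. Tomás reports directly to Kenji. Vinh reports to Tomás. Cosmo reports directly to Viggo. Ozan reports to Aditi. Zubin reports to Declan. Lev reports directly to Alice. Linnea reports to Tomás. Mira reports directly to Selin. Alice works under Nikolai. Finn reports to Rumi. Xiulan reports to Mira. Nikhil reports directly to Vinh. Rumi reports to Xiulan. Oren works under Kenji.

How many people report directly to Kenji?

Kenji directly manages Oren, Tomás, Aditi. That is 3 direct reports.

3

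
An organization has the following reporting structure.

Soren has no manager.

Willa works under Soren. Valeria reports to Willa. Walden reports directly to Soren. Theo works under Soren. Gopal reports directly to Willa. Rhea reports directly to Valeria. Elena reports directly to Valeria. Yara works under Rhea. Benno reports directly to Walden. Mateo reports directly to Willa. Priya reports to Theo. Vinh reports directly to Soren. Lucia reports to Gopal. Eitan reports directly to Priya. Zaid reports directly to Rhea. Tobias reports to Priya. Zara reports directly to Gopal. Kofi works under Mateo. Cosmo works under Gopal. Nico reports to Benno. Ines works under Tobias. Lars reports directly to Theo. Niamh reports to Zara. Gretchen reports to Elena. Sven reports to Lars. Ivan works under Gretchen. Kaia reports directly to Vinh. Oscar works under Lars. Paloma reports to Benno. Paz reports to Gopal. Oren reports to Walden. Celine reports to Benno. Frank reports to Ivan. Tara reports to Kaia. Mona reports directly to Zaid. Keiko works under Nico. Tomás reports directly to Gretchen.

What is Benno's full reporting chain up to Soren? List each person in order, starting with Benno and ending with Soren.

Benno reports to Walden. Walden reports to Soren. Soren is at the top.

Benno -> Walden -> Soren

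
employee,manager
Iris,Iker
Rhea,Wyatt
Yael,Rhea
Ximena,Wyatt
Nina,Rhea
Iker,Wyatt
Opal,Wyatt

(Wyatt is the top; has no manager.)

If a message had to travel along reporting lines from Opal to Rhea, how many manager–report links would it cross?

Opal is 1 level below Wyatt, and Rhea is 1 level below Wyatt (their lowest common manager). The shortest path runs up from Opal to Wyatt and back down to Rhea: 1 + 1 = 2 links.

2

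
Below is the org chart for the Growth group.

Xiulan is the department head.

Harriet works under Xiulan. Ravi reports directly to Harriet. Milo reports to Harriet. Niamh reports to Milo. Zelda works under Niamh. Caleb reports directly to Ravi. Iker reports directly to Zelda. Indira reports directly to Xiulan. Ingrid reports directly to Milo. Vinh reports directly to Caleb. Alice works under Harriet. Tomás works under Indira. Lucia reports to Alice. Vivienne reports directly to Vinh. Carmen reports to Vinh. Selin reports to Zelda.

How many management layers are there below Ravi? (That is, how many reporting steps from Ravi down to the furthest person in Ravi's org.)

3

The longest chain under Ravi runs Ravi → Caleb → Vinh → Carmen, which is 3 levels below Ravi.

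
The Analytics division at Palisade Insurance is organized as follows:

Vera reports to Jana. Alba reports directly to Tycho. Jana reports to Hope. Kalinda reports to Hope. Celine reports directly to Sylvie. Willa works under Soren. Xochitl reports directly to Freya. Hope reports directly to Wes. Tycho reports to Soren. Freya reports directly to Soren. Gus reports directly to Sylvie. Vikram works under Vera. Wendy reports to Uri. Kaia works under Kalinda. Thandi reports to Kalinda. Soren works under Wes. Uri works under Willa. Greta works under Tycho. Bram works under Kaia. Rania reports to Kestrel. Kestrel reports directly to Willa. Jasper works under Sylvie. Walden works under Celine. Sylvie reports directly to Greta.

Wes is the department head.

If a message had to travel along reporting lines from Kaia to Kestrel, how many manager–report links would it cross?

6

Kaia is 3 levels below Wes, and Kestrel is 3 levels below Wes (their lowest common manager). The shortest path runs up from Kaia to Wes and back down to Kestrel: 3 + 3 = 6 links.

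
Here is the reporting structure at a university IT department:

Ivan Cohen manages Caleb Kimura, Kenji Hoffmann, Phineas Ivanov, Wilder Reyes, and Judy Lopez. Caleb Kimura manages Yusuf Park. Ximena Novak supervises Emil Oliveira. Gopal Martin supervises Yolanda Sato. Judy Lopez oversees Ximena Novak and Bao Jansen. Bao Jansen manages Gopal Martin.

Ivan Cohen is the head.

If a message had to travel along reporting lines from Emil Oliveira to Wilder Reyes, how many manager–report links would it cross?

Emil Oliveira is 3 levels below Ivan Cohen, and Wilder Reyes is 1 level below Ivan Cohen (their lowest common manager). The shortest path runs up from Emil Oliveira to Ivan Cohen and back down to Wilder Reyes: 3 + 1 = 4 links.

4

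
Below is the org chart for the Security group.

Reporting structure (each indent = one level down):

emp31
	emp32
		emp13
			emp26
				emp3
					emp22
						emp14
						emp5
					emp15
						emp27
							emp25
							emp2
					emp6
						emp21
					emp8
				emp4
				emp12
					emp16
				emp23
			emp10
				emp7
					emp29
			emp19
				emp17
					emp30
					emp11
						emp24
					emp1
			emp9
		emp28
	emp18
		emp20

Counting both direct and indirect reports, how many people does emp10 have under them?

emp10 directly manages emp7. Under emp7: emp29 (1). That's 2 in total.

2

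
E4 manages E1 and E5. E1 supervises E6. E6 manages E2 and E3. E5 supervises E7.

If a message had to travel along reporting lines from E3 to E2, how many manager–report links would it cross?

2

E3 is 1 level below E6, and E2 is 1 level below E6 (their lowest common manager). The shortest path runs up from E3 to E6 and back down to E2: 1 + 1 = 2 links.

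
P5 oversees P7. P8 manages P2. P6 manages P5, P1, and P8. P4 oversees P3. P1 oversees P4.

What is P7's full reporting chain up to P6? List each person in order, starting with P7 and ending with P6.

P7 reports to P5. P5 reports to P6. P6 is at the top.

P7 -> P5 -> P6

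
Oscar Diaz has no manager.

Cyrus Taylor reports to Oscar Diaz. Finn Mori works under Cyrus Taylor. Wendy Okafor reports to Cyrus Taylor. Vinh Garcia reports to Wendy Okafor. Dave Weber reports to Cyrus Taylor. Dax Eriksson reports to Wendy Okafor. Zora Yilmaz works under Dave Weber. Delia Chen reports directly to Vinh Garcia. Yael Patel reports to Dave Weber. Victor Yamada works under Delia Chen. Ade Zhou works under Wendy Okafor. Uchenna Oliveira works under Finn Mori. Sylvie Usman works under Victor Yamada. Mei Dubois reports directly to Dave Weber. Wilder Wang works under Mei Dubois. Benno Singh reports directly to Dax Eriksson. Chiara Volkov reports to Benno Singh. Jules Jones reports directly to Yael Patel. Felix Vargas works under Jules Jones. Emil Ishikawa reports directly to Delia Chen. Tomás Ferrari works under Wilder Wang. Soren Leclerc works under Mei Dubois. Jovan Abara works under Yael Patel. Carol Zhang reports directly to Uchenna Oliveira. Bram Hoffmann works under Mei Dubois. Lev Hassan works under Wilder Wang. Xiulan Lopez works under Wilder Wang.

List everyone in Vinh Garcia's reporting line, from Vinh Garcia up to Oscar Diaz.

Vinh Garcia -> Wendy Okafor -> Cyrus Taylor -> Oscar Diaz

Vinh Garcia reports to Wendy Okafor. Wendy Okafor reports to Cyrus Taylor. Cyrus Taylor reports to Oscar Diaz. Oscar Diaz is at the top.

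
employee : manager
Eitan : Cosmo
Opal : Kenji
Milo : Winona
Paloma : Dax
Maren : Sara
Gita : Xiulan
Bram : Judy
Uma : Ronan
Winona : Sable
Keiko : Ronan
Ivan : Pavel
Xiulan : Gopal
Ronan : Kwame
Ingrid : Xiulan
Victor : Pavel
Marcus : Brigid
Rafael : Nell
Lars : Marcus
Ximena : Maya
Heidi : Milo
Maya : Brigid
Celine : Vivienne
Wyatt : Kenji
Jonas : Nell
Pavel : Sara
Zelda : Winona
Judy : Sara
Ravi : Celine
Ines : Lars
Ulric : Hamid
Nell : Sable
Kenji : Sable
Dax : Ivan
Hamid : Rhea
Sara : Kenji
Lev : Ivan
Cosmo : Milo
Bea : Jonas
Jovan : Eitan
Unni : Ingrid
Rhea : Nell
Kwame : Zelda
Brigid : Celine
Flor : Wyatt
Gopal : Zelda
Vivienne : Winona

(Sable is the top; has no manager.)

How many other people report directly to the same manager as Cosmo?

Cosmo reports to Milo. Milo's other direct reports are Heidi — 1 peer.

1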